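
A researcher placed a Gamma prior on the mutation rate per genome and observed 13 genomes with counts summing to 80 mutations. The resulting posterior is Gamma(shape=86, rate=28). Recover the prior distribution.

Gamma(shape=6, rate=15)

A Gamma(α, β) prior (rate parametrization) on a Poisson rate with n observations summing to S gives posterior Gamma(α+S, β+n).
So α = 86 − 80 = 6 and β = 28 − 13 = 15.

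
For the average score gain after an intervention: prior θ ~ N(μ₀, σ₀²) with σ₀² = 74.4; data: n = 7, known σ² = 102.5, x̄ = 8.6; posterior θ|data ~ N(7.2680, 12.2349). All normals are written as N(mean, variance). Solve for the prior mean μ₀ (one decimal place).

μ₀ = 0.5

The posterior mean is a precision-weighted average: μ_n = (τ₀μ₀ + τ_data·x̄)/(τ₀+τ_data), with τ₀=1/σ₀² and τ_data=n/σ².
Here τ₀ = 1/74.4 = 0.013441 and τ_data = 7/102.5 = 0.068293, so τ_n = 0.081734.
Rearranging for μ₀: μ₀ = (μ_n·τ_n − τ_data·x̄)/τ₀ = (7.2680·0.081734 − 0.068293·8.6) / 0.013441 = 0.006723/0.013441 ≈ 0.5.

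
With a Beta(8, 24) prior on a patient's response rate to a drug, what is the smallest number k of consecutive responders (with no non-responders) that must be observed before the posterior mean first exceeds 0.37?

After k responders and 0 non-responders the posterior is Beta(8+k, 24), with mean (8+k)/(8+24+k).
Set (8+k)/(32+k) > 0.37 and solve: k > (0.37·32 − 8)/(1 − 0.37) = 6.095.
The smallest integer exceeding 6.095 is 7, and checking k=7: (15)/(39) = 0.3846 > 0.37.

k = 7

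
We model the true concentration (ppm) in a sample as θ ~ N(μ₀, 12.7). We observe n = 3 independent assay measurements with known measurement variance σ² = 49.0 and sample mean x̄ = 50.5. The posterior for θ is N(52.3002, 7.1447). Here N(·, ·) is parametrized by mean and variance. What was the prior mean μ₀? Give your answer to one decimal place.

μ₀ = 53.7

With known observation variance, the Normal–Normal posterior has precision τ_n = τ₀ + n/σ² and mean μ_n = (τ₀μ₀ + (n/σ²)x̄)/τ_n.
Here τ₀ = 1/12.7 = 0.078740 and τ_data = 3/49.0 = 0.061224, so τ_n = 0.139964.
Rearranging for μ₀: μ₀ = (μ_n·τ_n − τ_data·x̄)/τ₀ = (52.3002·0.139964 − 0.061224·50.5) / 0.078740 = 4.228333/0.078740 ≈ 53.7.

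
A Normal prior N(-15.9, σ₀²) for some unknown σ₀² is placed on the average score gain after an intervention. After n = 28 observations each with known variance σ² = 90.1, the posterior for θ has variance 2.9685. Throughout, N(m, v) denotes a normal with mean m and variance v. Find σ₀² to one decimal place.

For the Normal–Normal model with known σ², precisions add: τ_n = τ₀ + n/σ².
So 1/σ₀² = 1/2.9685 − 28/90.1 = 0.336870 − 0.310766 = 0.026104.
Hence σ₀² = 1/0.026104 ≈ 38.3.

σ₀² = 38.3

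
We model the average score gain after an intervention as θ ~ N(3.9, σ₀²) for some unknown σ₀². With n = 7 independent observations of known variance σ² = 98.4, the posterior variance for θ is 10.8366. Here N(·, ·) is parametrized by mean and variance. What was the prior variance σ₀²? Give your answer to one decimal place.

σ₀² = 47.3

Posterior precision equals prior precision plus data precision: 1/σ_n² = 1/σ₀² + n/σ².
So 1/σ₀² = 1/10.8366 − 7/98.4 = 0.092280 − 0.071138 = 0.021142.
Hence σ₀² = 1/0.021142 ≈ 47.3.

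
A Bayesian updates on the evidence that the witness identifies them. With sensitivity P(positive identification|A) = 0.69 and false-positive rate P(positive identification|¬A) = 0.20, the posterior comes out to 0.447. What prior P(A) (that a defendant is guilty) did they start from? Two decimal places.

P(A) = 0.19

Bayes' rule in odds form gives O(A|E) = O(A)·[P(E|A)/P(E|¬A)], hence O(A) = O(A|E)/LR.
Posterior odds = 0.447/(1−0.447) = 0.8083. LR = 0.69/0.20 = 3.4500.
Prior odds = 0.8083/3.4500 = 0.2343, so P(A) = 0.2343/(1+0.2343) ≈ 0.19.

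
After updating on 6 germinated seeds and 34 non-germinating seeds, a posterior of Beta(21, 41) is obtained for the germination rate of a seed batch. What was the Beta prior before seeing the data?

Beta(15, 7)

Under Beta–binomial conjugacy the posterior parameters are (a+s, b+f).
Subtract the data counts: 21−6=15, 41−34=7.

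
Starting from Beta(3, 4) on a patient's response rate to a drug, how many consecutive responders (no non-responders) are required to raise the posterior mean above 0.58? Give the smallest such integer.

After k responders and 0 non-responders the posterior is Beta(3+k, 4), with mean (3+k)/(3+4+k).
Set (3+k)/(7+k) > 0.58 and solve: k > (0.58·7 − 3)/(1 − 0.58) = 2.524.
The smallest integer exceeding 2.524 is 3, and checking k=3: (6)/(10) = 0.6000 > 0.58.

k = 3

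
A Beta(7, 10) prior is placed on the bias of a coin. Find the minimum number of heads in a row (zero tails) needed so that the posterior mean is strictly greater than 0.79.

k = 31

After k heads and 0 tails the posterior is Beta(7+k, 10), with mean (7+k)/(7+10+k).
Set (7+k)/(17+k) > 0.79 and solve: k > (0.79·17 − 7)/(1 − 0.79) = 30.619.
The smallest integer exceeding 30.619 is 31.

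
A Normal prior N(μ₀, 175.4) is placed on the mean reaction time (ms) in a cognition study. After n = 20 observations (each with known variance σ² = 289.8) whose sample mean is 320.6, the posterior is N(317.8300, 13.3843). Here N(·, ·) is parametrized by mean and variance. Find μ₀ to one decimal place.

μ₀ = 284.3

The posterior mean is a precision-weighted average: μ_n = (τ₀μ₀ + τ_data·x̄)/(τ₀+τ_data), with τ₀=1/σ₀² and τ_data=n/σ².
Here τ₀ = 1/175.4 = 0.005701 and τ_data = 20/289.8 = 0.069013, so τ_n = 0.074714.
Rearranging for μ₀: μ₀ = (μ_n·τ_n − τ_data·x̄)/τ₀ = (317.8300·0.074714 − 0.069013·320.6) / 0.005701 = 1.620783/0.005701 ≈ 284.3.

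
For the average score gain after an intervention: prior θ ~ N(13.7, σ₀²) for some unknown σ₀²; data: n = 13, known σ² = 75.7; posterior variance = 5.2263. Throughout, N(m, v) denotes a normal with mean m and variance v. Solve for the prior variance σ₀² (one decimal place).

For the Normal–Normal model with known σ², precisions add: τ_n = τ₀ + n/σ².
So 1/σ₀² = 1/5.2263 − 13/75.7 = 0.191340 − 0.171731 = 0.019609.
Hence σ₀² = 1/0.019609 ≈ 51.0.

σ₀² = 51.0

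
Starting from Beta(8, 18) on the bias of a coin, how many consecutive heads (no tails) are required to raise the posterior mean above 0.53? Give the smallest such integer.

After k heads and 0 tails the posterior is Beta(8+k, 18), with mean (8+k)/(8+18+k).
Set (8+k)/(26+k) > 0.53 and solve: k > (0.53·26 − 8)/(1 − 0.53) = 12.298.
The smallest integer exceeding 12.298 is 13.

k = 13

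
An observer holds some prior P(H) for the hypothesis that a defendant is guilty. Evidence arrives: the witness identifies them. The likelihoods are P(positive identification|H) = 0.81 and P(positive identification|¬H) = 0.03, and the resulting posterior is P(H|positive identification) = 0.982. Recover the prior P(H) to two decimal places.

P(H) = 0.67

In odds form, posterior odds = prior odds × likelihood ratio, so prior odds = posterior odds ÷ LR.
Posterior odds = 0.982/(1−0.982) = 54.5556. LR = 0.81/0.03 = 27.0000.
Prior odds = 54.5556/27.0000 = 2.0206, so P(H) = 2.0206/(1+2.0206) ≈ 0.67.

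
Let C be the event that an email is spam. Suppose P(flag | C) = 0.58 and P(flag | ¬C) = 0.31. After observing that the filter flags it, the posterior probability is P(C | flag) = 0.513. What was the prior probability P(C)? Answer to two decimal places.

P(C) = 0.36

In odds form, posterior odds = prior odds × likelihood ratio, so prior odds = posterior odds ÷ LR.
Posterior odds = 0.513/(1−0.513) = 1.0534. LR = 0.58/0.31 = 1.8710.
Prior odds = 1.0534/1.8710 = 0.5630, so P(C) = 0.5630/(1+0.5630) ≈ 0.36.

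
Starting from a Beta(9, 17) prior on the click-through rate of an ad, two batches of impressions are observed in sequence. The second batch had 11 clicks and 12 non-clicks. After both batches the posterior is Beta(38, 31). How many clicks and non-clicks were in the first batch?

Because Beta–binomial updating is additive in the counts, the combined data contributed (α_post−α_prior, β_post−β_prior) successes and failures.
Total across both batches: 38−9=29 clicks, 31−17=14 non-clicks.
Subtract the second batch: 29−11=18 clicks and 14−12=2 non-clicks.

18 clicks and 2 non-clicks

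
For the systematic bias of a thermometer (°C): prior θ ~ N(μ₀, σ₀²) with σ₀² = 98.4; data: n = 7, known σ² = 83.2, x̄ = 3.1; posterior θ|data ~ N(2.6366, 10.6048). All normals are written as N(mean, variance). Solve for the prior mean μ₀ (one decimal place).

μ₀ = -1.2

The posterior mean is a precision-weighted average: μ_n = (τ₀μ₀ + τ_data·x̄)/(τ₀+τ_data), with τ₀=1/σ₀² and τ_data=n/σ².
Here τ₀ = 1/98.4 = 0.010163 and τ_data = 7/83.2 = 0.084135, so τ_n = 0.094298.
Rearranging for μ₀: μ₀ = (μ_n·τ_n − τ_data·x̄)/τ₀ = (2.6366·0.094298 − 0.084135·3.1) / 0.010163 = -0.012192/0.010163 ≈ -1.2.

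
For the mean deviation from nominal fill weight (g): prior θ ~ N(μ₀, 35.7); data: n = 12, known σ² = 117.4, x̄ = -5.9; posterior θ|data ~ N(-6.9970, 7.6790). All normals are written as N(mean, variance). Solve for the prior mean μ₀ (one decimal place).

μ₀ = -11.0

With known observation variance, the Normal–Normal posterior has precision τ_n = τ₀ + n/σ² and mean μ_n = (τ₀μ₀ + (n/σ²)x̄)/τ_n.
Here τ₀ = 1/35.7 = 0.028011 and τ_data = 12/117.4 = 0.102215, so τ_n = 0.130226.
Rearranging for μ₀: μ₀ = (μ_n·τ_n − τ_data·x̄)/τ₀ = (-6.9970·0.130226 − 0.102215·-5.9) / 0.028011 = -0.308123/0.028011 ≈ -11.0.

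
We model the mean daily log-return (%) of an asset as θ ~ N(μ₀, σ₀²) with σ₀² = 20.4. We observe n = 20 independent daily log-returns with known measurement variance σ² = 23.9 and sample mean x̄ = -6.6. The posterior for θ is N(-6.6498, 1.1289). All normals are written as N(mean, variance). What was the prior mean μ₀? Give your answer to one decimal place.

μ₀ = -7.5

With known observation variance, the Normal–Normal posterior has precision τ_n = τ₀ + n/σ² and mean μ_n = (τ₀μ₀ + (n/σ²)x̄)/τ_n.
Here τ₀ = 1/20.4 = 0.049020 and τ_data = 20/23.9 = 0.836820, so τ_n = 0.885840.
Rearranging for μ₀: μ₀ = (μ_n·τ_n − τ_data·x̄)/τ₀ = (-6.6498·0.885840 − 0.836820·-6.6) / 0.049020 = -0.367647/0.049020 ≈ -7.5.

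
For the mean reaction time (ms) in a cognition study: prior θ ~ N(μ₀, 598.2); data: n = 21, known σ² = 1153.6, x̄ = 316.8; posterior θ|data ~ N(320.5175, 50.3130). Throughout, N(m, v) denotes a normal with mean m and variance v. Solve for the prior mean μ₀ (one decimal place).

The posterior mean is a precision-weighted average: μ_n = (τ₀μ₀ + τ_data·x̄)/(τ₀+τ_data), with τ₀=1/σ₀² and τ_data=n/σ².
Here τ₀ = 1/598.2 = 0.001672 and τ_data = 21/1153.6 = 0.018204, so τ_n = 0.019876.
Rearranging for μ₀: μ₀ = (μ_n·τ_n − τ_data·x̄)/τ₀ = (320.5175·0.019876 − 0.018204·316.8) / 0.001672 = 0.603579/0.001672 ≈ 361.0.

μ₀ = 361.0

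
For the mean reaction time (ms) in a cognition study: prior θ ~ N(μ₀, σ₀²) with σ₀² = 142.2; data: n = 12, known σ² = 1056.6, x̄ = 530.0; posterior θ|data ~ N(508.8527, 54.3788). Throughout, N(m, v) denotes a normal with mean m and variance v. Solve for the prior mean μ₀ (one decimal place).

μ₀ = 474.7

With known observation variance, the Normal–Normal posterior has precision τ_n = τ₀ + n/σ² and mean μ_n = (τ₀μ₀ + (n/σ²)x̄)/τ_n.
Here τ₀ = 1/142.2 = 0.007032 and τ_data = 12/1056.6 = 0.011357, so τ_n = 0.018389.
Rearranging for μ₀: μ₀ = (μ_n·τ_n − τ_data·x̄)/τ₀ = (508.8527·0.018389 − 0.011357·530.0) / 0.007032 = 3.338082/0.007032 ≈ 474.7.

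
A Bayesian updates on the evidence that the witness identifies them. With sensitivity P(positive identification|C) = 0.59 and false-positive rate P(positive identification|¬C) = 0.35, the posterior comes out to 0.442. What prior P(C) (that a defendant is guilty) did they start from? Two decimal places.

P(C) = 0.32

Bayes' rule in odds form gives O(C|E) = O(C)·[P(E|C)/P(E|¬C)], hence O(C) = O(C|E)/LR.
Posterior odds = 0.442/(1−0.442) = 0.7921. LR = 0.59/0.35 = 1.6857.
Prior odds = 0.7921/1.6857 = 0.4699, so P(C) = 0.4699/(1+0.4699) ≈ 0.32.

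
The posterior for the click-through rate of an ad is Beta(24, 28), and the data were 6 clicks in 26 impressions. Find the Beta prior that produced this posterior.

Beta is conjugate to the binomial likelihood: posterior = Beta(a+s, b+f).
So a = 24 − 6 = 18 and b = 28 − 20 = 8.

Beta(18, 8)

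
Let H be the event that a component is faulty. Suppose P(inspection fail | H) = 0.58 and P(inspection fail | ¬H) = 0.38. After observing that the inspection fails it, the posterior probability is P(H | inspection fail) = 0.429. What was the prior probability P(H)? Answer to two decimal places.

P(H) = 0.33

In odds form, posterior odds = prior odds × likelihood ratio, so prior odds = posterior odds ÷ LR.
Posterior odds = 0.429/(1−0.429) = 0.7513. LR = 0.58/0.38 = 1.5263.
Prior odds = 0.7513/1.5263 = 0.4922, so P(H) = 0.4922/(1+0.4922) ≈ 0.33.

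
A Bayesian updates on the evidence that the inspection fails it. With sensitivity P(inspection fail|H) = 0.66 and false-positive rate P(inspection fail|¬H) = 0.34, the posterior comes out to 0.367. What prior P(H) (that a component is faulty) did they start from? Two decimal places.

In odds form, posterior odds = prior odds × likelihood ratio, so prior odds = posterior odds ÷ LR.
Posterior odds = 0.367/(1−0.367) = 0.5798. LR = 0.66/0.34 = 1.9412.
Prior odds = 0.5798/1.9412 = 0.2987, so P(H) = 0.2987/(1+0.2987) ≈ 0.23.

P(H) = 0.23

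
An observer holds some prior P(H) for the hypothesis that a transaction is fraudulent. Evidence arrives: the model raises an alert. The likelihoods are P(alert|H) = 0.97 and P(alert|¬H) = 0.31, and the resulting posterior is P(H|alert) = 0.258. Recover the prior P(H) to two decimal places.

P(H) = 0.10

Bayes' rule in odds form gives O(H|E) = O(H)·[P(E|H)/P(E|¬H)], hence O(H) = O(H|E)/LR.
Posterior odds = 0.258/(1−0.258) = 0.3477. LR = 0.97/0.31 = 3.1290.
Prior odds = 0.3477/3.1290 = 0.1111, so P(H) = 0.1111/(1+0.1111) ≈ 0.10.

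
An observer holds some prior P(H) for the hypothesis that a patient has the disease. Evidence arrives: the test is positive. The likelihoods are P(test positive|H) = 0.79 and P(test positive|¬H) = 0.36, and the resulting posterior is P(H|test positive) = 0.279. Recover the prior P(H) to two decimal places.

In odds form, posterior odds = prior odds × likelihood ratio, so prior odds = posterior odds ÷ LR.
Posterior odds = 0.279/(1−0.279) = 0.3870. LR = 0.79/0.36 = 2.1944.
Prior odds = 0.3870/2.1944 = 0.1764, so P(H) = 0.1764/(1+0.1764) ≈ 0.15.

P(H) = 0.15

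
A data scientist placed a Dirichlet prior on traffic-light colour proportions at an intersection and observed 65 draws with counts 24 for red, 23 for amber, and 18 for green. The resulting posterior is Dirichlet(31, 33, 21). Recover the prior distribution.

Dirichlet(7, 10, 3)

For a Dirichlet(α) prior with multinomial counts c, the posterior is Dirichlet(α + c) componentwise.
Subtract each count from the matching posterior parameter: 31−24=7, 33−23=10, 21−18=3.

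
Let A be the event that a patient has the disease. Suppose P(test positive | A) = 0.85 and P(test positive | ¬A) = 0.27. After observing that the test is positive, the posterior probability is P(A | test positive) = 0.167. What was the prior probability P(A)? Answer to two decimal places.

Bayes' rule in odds form gives O(A|E) = O(A)·[P(E|A)/P(E|¬A)], hence O(A) = O(A|E)/LR.
Posterior odds = 0.167/(1−0.167) = 0.2005. LR = 0.85/0.27 = 3.1481.
Prior odds = 0.2005/3.1481 = 0.0637, so P(A) = 0.0637/(1+0.0637) ≈ 0.06.

P(A) = 0.06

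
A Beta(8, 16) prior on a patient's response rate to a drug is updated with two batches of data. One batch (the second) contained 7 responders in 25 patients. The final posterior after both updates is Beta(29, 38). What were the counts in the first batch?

Sequential conjugate updates are equivalent to a single update on the pooled data, so total successes = posterior α − prior α and total failures = posterior β − prior β.
Total across both batches: 29−8=21 responders, 38−16=22 non-responders.
Subtract the second batch: 21−7=14 responders and 22−18=4 non-responders.

14 responders and 4 non-responders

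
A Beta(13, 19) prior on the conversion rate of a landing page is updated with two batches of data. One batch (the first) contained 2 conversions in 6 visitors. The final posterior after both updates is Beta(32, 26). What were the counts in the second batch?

Because Beta–binomial updating is additive in the counts, the combined data contributed (α_post−α_prior, β_post−β_prior) successes and failures.
Total across both batches: 32−13=19 conversions, 26−19=7 bounces.
Subtract the first batch: 19−2=17 conversions and 7−4=3 bounces.

17 conversions and 3 bounces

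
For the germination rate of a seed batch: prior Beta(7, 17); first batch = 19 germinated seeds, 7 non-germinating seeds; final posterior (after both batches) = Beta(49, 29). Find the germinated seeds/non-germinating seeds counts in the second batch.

23 germinated seeds and 5 non-germinating seeds

Because Beta–binomial updating is additive in the counts, the combined data contributed (α_post−α_prior, β_post−β_prior) successes and failures.
Total across both batches: 49−7=42 germinated seeds, 29−17=12 non-germinating seeds.
Subtract the first batch: 42−19=23 germinated seeds and 12−7=5 non-germinating seeds.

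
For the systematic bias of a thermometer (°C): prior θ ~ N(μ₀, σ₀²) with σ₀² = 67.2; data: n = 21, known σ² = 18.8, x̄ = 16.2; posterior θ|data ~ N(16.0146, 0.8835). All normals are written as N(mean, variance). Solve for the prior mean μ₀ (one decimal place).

μ₀ = 2.1

The posterior mean is a precision-weighted average: μ_n = (τ₀μ₀ + τ_data·x̄)/(τ₀+τ_data), with τ₀=1/σ₀² and τ_data=n/σ².
Here τ₀ = 1/67.2 = 0.014881 and τ_data = 21/18.8 = 1.117021, so τ_n = 1.131902.
Rearranging for μ₀: μ₀ = (μ_n·τ_n − τ_data·x̄)/τ₀ = (16.0146·1.131902 − 1.117021·16.2) / 0.014881 = 0.031218/0.014881 ≈ 2.1.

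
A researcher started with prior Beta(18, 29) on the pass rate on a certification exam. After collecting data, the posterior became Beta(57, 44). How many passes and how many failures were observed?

39 passes and 15 failures

Beta is conjugate to the binomial likelihood: posterior = Beta(a+s, b+f).
Match parameters: s=57−18=39, f=44−29=15.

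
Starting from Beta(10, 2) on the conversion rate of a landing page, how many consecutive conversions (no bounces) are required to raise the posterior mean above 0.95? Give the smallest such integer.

After k conversions and 0 bounces the posterior is Beta(10+k, 2), with mean (10+k)/(10+2+k).
Set (10+k)/(12+k) > 0.95 and solve: k > (0.95·12 − 10)/(1 − 0.95) = 28.000.
The smallest integer exceeding 28.000 is 29.

k = 29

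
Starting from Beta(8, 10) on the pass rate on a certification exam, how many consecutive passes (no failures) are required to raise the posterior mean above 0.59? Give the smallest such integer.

After k passes and 0 failures the posterior is Beta(8+k, 10), with mean (8+k)/(8+10+k).
Set (8+k)/(18+k) > 0.59 and solve: k > (0.59·18 − 8)/(1 − 0.59) = 6.390.
The smallest integer exceeding 6.390 is 7.

k = 7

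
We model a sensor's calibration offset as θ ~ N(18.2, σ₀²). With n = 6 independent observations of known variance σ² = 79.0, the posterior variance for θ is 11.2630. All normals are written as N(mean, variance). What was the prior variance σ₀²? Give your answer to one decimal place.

Posterior precision equals prior precision plus data precision: 1/σ_n² = 1/σ₀² + n/σ².
So 1/σ₀² = 1/11.2630 − 6/79.0 = 0.088786 − 0.075949 = 0.012837.
Hence σ₀² = 1/0.012837 ≈ 77.9.

σ₀² = 77.9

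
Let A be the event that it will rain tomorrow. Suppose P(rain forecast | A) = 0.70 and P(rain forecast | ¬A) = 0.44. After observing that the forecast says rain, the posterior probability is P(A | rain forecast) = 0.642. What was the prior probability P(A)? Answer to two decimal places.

In odds form, posterior odds = prior odds × likelihood ratio, so prior odds = posterior odds ÷ LR.
Posterior odds = 0.642/(1−0.642) = 1.7933. LR = 0.70/0.44 = 1.5909.
Prior odds = 1.7933/1.5909 = 1.1272, so P(A) = 1.1272/(1+1.1272) ≈ 0.53.

P(A) = 0.53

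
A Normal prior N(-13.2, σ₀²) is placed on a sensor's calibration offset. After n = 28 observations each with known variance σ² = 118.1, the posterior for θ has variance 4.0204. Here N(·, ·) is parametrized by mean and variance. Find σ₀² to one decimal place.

Posterior precision equals prior precision plus data precision: 1/σ_n² = 1/σ₀² + n/σ².
So 1/σ₀² = 1/4.0204 − 28/118.1 = 0.248731 − 0.237087 = 0.011644.
Hence σ₀² = 1/0.011644 ≈ 85.9.

σ₀² = 85.9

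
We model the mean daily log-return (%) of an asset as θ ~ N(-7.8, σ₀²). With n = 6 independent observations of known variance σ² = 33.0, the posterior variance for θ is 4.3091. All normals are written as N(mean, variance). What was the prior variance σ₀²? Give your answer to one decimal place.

σ₀² = 19.9

For the Normal–Normal model with known σ², precisions add: τ_n = τ₀ + n/σ².
So 1/σ₀² = 1/4.3091 − 6/33.0 = 0.232067 − 0.181818 = 0.050249.
Hence σ₀² = 1/0.050249 ≈ 19.9.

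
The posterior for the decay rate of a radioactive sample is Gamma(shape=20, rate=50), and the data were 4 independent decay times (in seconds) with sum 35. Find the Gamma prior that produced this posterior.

Gamma(shape=16, rate=15)

Gamma–exponential conjugacy: posterior shape = α + n, posterior rate = β + Σtᵢ.
So α = 20 − 4 = 16 and β = 50 − 35 = 15.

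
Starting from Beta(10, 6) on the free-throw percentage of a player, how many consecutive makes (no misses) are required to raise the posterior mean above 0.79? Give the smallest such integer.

k = 13

After k makes and 0 misses the posterior is Beta(10+k, 6), with mean (10+k)/(10+6+k).
Set (10+k)/(16+k) > 0.79 and solve: k > (0.79·16 − 10)/(1 − 0.79) = 12.571.
The smallest integer exceeding 12.571 is 13.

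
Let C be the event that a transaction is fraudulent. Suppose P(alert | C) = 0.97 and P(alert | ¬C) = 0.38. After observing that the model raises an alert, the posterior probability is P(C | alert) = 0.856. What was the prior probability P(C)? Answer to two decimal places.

P(C) = 0.70

In odds form, posterior odds = prior odds × likelihood ratio, so prior odds = posterior odds ÷ LR.
Posterior odds = 0.856/(1−0.856) = 5.9444. LR = 0.97/0.38 = 2.5526.
Prior odds = 5.9444/2.5526 = 2.3288, so P(C) = 2.3288/(1+2.3288) ≈ 0.70.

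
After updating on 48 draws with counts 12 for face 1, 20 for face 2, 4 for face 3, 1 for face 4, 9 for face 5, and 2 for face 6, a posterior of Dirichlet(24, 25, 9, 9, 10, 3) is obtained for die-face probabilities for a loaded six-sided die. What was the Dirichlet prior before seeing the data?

For a Dirichlet(α) prior with multinomial counts c, the posterior is Dirichlet(α + c) componentwise.
Subtract each count from the matching posterior parameter: 24−12=12, 25−20=5, 9−4=5, 9−1=8, 10−9=1, 3−2=1.

Dirichlet(12, 5, 5, 8, 1, 1)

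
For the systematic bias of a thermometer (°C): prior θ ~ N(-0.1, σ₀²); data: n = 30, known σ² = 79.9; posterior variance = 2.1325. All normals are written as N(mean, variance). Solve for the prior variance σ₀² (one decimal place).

σ₀² = 10.7

Posterior precision equals prior precision plus data precision: 1/σ_n² = 1/σ₀² + n/σ².
So 1/σ₀² = 1/2.1325 − 30/79.9 = 0.468933 − 0.375469 = 0.093464.
Hence σ₀² = 1/0.093464 ≈ 10.7.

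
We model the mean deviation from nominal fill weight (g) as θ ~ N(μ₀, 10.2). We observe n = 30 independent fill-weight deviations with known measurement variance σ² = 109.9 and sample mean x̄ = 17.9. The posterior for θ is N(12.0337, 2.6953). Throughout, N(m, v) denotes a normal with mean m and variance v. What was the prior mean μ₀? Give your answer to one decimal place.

μ₀ = -4.3

With known observation variance, the Normal–Normal posterior has precision τ_n = τ₀ + n/σ² and mean μ_n = (τ₀μ₀ + (n/σ²)x̄)/τ_n.
Here τ₀ = 1/10.2 = 0.098039 and τ_data = 30/109.9 = 0.272975, so τ_n = 0.371014.
Rearranging for μ₀: μ₀ = (μ_n·τ_n − τ_data·x̄)/τ₀ = (12.0337·0.371014 − 0.272975·17.9) / 0.098039 = -0.421581/0.098039 ≈ -4.3.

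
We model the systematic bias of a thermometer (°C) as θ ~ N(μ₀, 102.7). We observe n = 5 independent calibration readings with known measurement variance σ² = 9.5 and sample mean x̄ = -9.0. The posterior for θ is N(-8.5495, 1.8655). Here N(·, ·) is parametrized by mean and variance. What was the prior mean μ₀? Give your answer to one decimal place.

The posterior mean is a precision-weighted average: μ_n = (τ₀μ₀ + τ_data·x̄)/(τ₀+τ_data), with τ₀=1/σ₀² and τ_data=n/σ².
Here τ₀ = 1/102.7 = 0.009737 and τ_data = 5/9.5 = 0.526316, so τ_n = 0.536053.
Rearranging for μ₀: μ₀ = (μ_n·τ_n − τ_data·x̄)/τ₀ = (-8.5495·0.536053 − 0.526316·-9.0) / 0.009737 = 0.153859/0.009737 ≈ 15.8.

μ₀ = 15.8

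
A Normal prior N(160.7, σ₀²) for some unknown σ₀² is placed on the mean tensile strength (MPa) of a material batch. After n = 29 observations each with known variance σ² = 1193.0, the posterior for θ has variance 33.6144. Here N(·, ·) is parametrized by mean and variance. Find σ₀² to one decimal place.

Posterior precision equals prior precision plus data precision: 1/σ_n² = 1/σ₀² + n/σ².
So 1/σ₀² = 1/33.6144 − 29/1193.0 = 0.029749 − 0.024308 = 0.005441.
Hence σ₀² = 1/0.005441 ≈ 183.8.

σ₀² = 183.8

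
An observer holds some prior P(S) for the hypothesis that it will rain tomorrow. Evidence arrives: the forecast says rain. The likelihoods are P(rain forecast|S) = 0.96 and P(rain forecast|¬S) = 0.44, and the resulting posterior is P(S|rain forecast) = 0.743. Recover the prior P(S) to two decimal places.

In odds form, posterior odds = prior odds × likelihood ratio, so prior odds = posterior odds ÷ LR.
Posterior odds = 0.743/(1−0.743) = 2.8911. LR = 0.96/0.44 = 2.1818.
Prior odds = 2.8911/2.1818 = 1.3251, so P(S) = 1.3251/(1+1.3251) ≈ 0.57.

P(S) = 0.57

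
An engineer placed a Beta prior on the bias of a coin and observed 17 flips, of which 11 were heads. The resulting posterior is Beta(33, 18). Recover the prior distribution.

Beta(22, 12)

Beta is conjugate to the binomial likelihood: posterior = Beta(a+s, b+f).
Subtract the data counts: 33−11=22, 18−6=12.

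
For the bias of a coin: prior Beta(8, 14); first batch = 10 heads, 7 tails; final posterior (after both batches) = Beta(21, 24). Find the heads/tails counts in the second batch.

3 heads and 3 tails

Sequential conjugate updates are equivalent to a single update on the pooled data, so total successes = posterior α − prior α and total failures = posterior β − prior β.
Total across both batches: 21−8=13 heads, 24−14=10 tails.
Subtract the first batch: 13−10=3 heads and 10−7=3 tails.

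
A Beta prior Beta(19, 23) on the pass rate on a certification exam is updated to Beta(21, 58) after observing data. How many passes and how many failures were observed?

Beta is conjugate to the binomial likelihood: posterior = Beta(a+s, b+f).
So s = 21 − 19 = 2 and f = 58 − 23 = 35.

2 passes and 35 failures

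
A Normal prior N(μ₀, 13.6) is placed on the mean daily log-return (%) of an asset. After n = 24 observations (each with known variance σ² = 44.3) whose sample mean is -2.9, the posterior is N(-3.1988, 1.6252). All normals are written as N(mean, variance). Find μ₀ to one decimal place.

With known observation variance, the Normal–Normal posterior has precision τ_n = τ₀ + n/σ² and mean μ_n = (τ₀μ₀ + (n/σ²)x̄)/τ_n.
Here τ₀ = 1/13.6 = 0.073529 and τ_data = 24/44.3 = 0.541761, so τ_n = 0.615290.
Rearranging for μ₀: μ₀ = (μ_n·τ_n − τ_data·x̄)/τ₀ = (-3.1988·0.615290 − 0.541761·-2.9) / 0.073529 = -0.397083/0.073529 ≈ -5.4.

μ₀ = -5.4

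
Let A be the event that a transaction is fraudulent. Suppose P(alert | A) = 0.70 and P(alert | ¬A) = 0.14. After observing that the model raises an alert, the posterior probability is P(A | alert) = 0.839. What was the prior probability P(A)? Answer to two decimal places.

Bayes' rule in odds form gives O(A|E) = O(A)·[P(E|A)/P(E|¬A)], hence O(A) = O(A|E)/LR.
Posterior odds = 0.839/(1−0.839) = 5.2112. LR = 0.70/0.14 = 5.0000.
Prior odds = 5.2112/5.0000 = 1.0422, so P(A) = 1.0422/(1+1.0422) ≈ 0.51.

P(A) = 0.51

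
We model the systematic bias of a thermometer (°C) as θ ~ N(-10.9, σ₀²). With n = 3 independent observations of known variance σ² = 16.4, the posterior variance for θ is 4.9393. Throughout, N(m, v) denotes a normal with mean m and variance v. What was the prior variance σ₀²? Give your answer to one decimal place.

Posterior precision equals prior precision plus data precision: 1/σ_n² = 1/σ₀² + n/σ².
So 1/σ₀² = 1/4.9393 − 3/16.4 = 0.202458 − 0.182927 = 0.019531.
Hence σ₀² = 1/0.019531 ≈ 51.2.

σ₀² = 51.2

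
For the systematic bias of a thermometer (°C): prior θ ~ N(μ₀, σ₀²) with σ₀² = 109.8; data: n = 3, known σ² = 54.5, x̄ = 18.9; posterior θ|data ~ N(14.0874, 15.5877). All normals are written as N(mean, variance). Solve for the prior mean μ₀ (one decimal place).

μ₀ = -15.0

The posterior mean is a precision-weighted average: μ_n = (τ₀μ₀ + τ_data·x̄)/(τ₀+τ_data), with τ₀=1/σ₀² and τ_data=n/σ².
Here τ₀ = 1/109.8 = 0.009107 and τ_data = 3/54.5 = 0.055046, so τ_n = 0.064153.
Rearranging for μ₀: μ₀ = (μ_n·τ_n − τ_data·x̄)/τ₀ = (14.0874·0.064153 − 0.055046·18.9) / 0.009107 = -0.136620/0.009107 ≈ -15.0.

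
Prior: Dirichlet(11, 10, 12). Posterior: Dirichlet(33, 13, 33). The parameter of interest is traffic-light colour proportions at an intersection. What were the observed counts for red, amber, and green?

counts (22, 3, 21)

For a Dirichlet(α) prior with multinomial counts c, the posterior is Dirichlet(α + c) componentwise.
Counts are posterior − prior componentwise: 33−11=22, 13−10=3, 33−12=21.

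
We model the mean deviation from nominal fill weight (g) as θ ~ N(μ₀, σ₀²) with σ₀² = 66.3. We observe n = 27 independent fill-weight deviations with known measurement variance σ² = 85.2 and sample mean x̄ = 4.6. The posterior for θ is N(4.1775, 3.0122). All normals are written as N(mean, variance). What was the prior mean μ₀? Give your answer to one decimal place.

μ₀ = -4.7

With known observation variance, the Normal–Normal posterior has precision τ_n = τ₀ + n/σ² and mean μ_n = (τ₀μ₀ + (n/σ²)x̄)/τ_n.
Here τ₀ = 1/66.3 = 0.015083 and τ_data = 27/85.2 = 0.316901, so τ_n = 0.331984.
Rearranging for μ₀: μ₀ = (μ_n·τ_n − τ_data·x̄)/τ₀ = (4.1775·0.331984 − 0.316901·4.6) / 0.015083 = -0.070881/0.015083 ≈ -4.7.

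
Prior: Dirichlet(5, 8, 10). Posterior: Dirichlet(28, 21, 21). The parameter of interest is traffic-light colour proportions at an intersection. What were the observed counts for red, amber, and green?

For a Dirichlet(α) prior with multinomial counts c, the posterior is Dirichlet(α + c) componentwise.
Counts are posterior − prior componentwise: 28−5=23, 21−8=13, 21−10=11.

counts (23, 13, 11)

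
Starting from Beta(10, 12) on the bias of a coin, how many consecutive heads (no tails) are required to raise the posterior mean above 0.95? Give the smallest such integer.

After k heads and 0 tails the posterior is Beta(10+k, 12), with mean (10+k)/(10+12+k).
Set (10+k)/(22+k) > 0.95 and solve: k > (0.95·22 − 10)/(1 − 0.95) = 218.000.
The smallest integer exceeding 218.000 is 219.

k = 219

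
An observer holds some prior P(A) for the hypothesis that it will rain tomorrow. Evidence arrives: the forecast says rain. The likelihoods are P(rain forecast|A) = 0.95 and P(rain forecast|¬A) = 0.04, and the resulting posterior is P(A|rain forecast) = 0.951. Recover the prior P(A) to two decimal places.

Bayes' rule in odds form gives O(A|E) = O(A)·[P(E|A)/P(E|¬A)], hence O(A) = O(A|E)/LR.
Posterior odds = 0.951/(1−0.951) = 19.4082. LR = 0.95/0.04 = 23.7500.
Prior odds = 19.4082/23.7500 = 0.8172, so P(A) = 0.8172/(1+0.8172) ≈ 0.45.

P(A) = 0.45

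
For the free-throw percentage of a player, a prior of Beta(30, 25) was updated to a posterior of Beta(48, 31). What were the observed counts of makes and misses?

Beta is conjugate to the binomial likelihood: posterior = Beta(α+s, β+f).
So s = 48 − 30 = 18 and f = 31 − 25 = 6.

18 makes and 6 misses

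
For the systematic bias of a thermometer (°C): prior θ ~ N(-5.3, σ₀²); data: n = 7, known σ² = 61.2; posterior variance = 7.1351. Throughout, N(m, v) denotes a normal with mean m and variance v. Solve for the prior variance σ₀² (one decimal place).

σ₀² = 38.8

Posterior precision equals prior precision plus data precision: 1/σ_n² = 1/σ₀² + n/σ².
So 1/σ₀² = 1/7.1351 − 7/61.2 = 0.140152 − 0.114379 = 0.025773.
Hence σ₀² = 1/0.025773 ≈ 38.8.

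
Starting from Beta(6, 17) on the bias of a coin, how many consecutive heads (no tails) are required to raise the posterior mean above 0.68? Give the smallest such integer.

After k heads and 0 tails the posterior is Beta(6+k, 17), with mean (6+k)/(6+17+k).
Set (6+k)/(23+k) > 0.68 and solve: k > (0.68·23 − 6)/(1 − 0.68) = 30.125.
The smallest integer exceeding 30.125 is 31, and checking k=31: (37)/(54) = 0.6852 > 0.68.

k = 31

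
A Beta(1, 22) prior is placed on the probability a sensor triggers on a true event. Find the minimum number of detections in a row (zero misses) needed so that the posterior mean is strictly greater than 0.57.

After k detections and 0 misses the posterior is Beta(1+k, 22), with mean (1+k)/(1+22+k).
Set (1+k)/(23+k) > 0.57 and solve: k > (0.57·23 − 1)/(1 − 0.57) = 28.163.
The smallest integer exceeding 28.163 is 29, and checking k=29: (30)/(52) = 0.5769 > 0.57.

k = 29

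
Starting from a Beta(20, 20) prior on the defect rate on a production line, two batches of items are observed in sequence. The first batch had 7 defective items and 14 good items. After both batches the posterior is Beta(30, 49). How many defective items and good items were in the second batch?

3 defective items and 15 good items

Sequential conjugate updates are equivalent to a single update on the pooled data, so total successes = posterior α − prior α and total failures = posterior β − prior β.
Total across both batches: 30−20=10 defective items, 49−20=29 good items.
Subtract the first batch: 10−7=3 defective items and 29−14=15 good items.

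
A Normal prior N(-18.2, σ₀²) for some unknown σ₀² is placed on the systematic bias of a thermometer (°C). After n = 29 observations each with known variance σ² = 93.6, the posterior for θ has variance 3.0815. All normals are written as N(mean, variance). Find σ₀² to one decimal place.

σ₀² = 68.1

For the Normal–Normal model with known σ², precisions add: τ_n = τ₀ + n/σ².
So 1/σ₀² = 1/3.0815 − 29/93.6 = 0.324517 − 0.309829 = 0.014688.
Hence σ₀² = 1/0.014688 ≈ 68.1.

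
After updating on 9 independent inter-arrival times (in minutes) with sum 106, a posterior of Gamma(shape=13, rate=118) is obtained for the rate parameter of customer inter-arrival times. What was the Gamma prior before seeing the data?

Gamma(shape=4, rate=12)

For an exponential likelihood with a Gamma(α, β) prior on the rate, n observations with total T give posterior Gamma(α+n, β+T).
So α = 13 − 9 = 4 and β = 118 − 106 = 12.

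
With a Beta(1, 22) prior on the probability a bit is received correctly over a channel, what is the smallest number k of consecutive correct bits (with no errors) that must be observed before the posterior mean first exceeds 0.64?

After k correct bits and 0 errors the posterior is Beta(1+k, 22), with mean (1+k)/(1+22+k).
Set (1+k)/(23+k) > 0.64 and solve: k > (0.64·23 − 1)/(1 − 0.64) = 38.111.
The smallest integer exceeding 38.111 is 39.

k = 39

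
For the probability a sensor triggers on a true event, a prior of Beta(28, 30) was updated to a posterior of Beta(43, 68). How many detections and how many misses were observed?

Under Beta–binomial conjugacy the posterior parameters are (a+s, b+f).
Match parameters: s=43−28=15, f=68−30=38.

15 detections and 38 misses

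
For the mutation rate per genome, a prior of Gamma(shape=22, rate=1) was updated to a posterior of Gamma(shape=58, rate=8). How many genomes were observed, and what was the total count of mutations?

n = 7 genomes with total 36 mutations

Gamma–Poisson conjugacy: posterior shape = α + Σxᵢ, posterior rate = β + n.
Matching: Σxᵢ = 58 − 22 = 36 and n = 8 − 1 = 7.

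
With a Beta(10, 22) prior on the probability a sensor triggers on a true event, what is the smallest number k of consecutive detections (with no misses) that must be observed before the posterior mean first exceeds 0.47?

k = 10

After k detections and 0 misses the posterior is Beta(10+k, 22), with mean (10+k)/(10+22+k).
Set (10+k)/(32+k) > 0.47 and solve: k > (0.47·32 − 10)/(1 − 0.47) = 9.509.
The smallest integer exceeding 9.509 is 10, and checking k=10: (20)/(42) = 0.4762 > 0.47.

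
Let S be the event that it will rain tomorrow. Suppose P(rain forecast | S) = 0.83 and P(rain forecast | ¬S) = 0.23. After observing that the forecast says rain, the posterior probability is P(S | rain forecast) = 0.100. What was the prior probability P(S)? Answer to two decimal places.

Bayes' rule in odds form gives O(S|E) = O(S)·[P(E|S)/P(E|¬S)], hence O(S) = O(S|E)/LR.
Posterior odds = 0.100/(1−0.100) = 0.1111. LR = 0.83/0.23 = 3.6087.
Prior odds = 0.1111/3.6087 = 0.0308, so P(S) = 0.0308/(1+0.0308) ≈ 0.03.

P(S) = 0.03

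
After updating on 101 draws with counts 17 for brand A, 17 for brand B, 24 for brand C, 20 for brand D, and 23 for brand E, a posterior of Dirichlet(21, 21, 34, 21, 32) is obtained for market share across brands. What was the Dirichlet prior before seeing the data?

For a Dirichlet(α) prior with multinomial counts c, the posterior is Dirichlet(α + c) componentwise.
Subtract each count from the matching posterior parameter: 21−17=4, 21−17=4, 34−24=10, 21−20=1, 32−23=9.

Dirichlet(4, 4, 10, 1, 9)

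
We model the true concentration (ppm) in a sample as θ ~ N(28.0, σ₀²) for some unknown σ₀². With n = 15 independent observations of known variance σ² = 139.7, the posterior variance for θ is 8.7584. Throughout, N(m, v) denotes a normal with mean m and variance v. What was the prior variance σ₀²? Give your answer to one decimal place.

σ₀² = 147.0

For the Normal–Normal model with known σ², precisions add: τ_n = τ₀ + n/σ².
So 1/σ₀² = 1/8.7584 − 15/139.7 = 0.114176 − 0.107373 = 0.006803.
Hence σ₀² = 1/0.006803 ≈ 147.0.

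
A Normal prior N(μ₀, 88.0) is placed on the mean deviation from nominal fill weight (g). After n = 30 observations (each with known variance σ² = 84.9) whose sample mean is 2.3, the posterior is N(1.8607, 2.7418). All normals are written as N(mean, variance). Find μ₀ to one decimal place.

μ₀ = -11.8

The posterior mean is a precision-weighted average: μ_n = (τ₀μ₀ + τ_data·x̄)/(τ₀+τ_data), with τ₀=1/σ₀² and τ_data=n/σ².
Here τ₀ = 1/88.0 = 0.011364 and τ_data = 30/84.9 = 0.353357, so τ_n = 0.364721.
Rearranging for μ₀: μ₀ = (μ_n·τ_n − τ_data·x̄)/τ₀ = (1.8607·0.364721 − 0.353357·2.3) / 0.011364 = -0.134085/0.011364 ≈ -11.8.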